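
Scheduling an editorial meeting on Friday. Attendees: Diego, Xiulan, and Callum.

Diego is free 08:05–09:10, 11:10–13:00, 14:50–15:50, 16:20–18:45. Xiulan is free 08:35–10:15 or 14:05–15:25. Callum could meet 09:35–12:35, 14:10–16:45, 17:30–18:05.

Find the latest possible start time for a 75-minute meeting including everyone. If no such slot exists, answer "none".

none

Diego ∩ Xiulan: 08:35-09:10, 14:50-15:25.
Diego ∩ Xiulan ∩ Callum: 14:50-15:25.
No common window is at least 75 minutes long.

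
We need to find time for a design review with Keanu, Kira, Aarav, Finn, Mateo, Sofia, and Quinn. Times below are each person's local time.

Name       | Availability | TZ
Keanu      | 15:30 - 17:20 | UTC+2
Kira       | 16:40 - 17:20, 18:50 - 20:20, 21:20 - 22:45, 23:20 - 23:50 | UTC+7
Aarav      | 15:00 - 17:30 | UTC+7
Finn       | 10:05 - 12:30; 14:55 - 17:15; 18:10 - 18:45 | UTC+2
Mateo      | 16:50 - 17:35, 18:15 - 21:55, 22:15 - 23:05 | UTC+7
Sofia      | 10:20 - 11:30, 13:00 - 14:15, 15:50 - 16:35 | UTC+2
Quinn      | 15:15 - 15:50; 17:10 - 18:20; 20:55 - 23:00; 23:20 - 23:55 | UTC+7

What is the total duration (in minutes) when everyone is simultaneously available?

0

Keanu in UTC: 13:30-15:20 (subtract 2h to convert from UTC+2).
Kira in UTC: 09:40-10:20, 11:50-13:20, 14:20-15:45, 16:20-16:50 (subtract 7h to convert from UTC+7).
Aarav in UTC: 08:00-10:30 (subtract 7h to convert from UTC+7).
Finn in UTC: 08:05-10:30, 12:55-15:15, 16:10-16:45 (subtract 2h to convert from UTC+2).
Mateo in UTC: 09:50-10:35, 11:15-14:55, 15:15-16:05 (subtract 7h to convert from UTC+7).
Sofia in UTC: 08:20-09:30, 11:00-12:15, 13:50-14:35 (subtract 2h to convert from UTC+2).
Quinn in UTC: 08:15-08:50, 10:10-11:20, 13:55-16:00, 16:20-16:55 (subtract 7h to convert from UTC+7).
Keanu ∩ Kira: 14:20-15:20.
Keanu ∩ Kira ∩ Aarav: ∅.
Keanu ∩ Kira ∩ Aarav ∩ Finn: ∅.
Keanu ∩ Kira ∩ Aarav ∩ Finn ∩ Mateo: ∅.
Keanu ∩ Kira ∩ Aarav ∩ Finn ∩ Mateo ∩ Sofia: ∅.
Keanu ∩ Kira ∩ Aarav ∩ Finn ∩ Mateo ∩ Sofia ∩ Quinn: ∅.
There is no time when everyone is free.
There is no common window, so the total is 0 minutes.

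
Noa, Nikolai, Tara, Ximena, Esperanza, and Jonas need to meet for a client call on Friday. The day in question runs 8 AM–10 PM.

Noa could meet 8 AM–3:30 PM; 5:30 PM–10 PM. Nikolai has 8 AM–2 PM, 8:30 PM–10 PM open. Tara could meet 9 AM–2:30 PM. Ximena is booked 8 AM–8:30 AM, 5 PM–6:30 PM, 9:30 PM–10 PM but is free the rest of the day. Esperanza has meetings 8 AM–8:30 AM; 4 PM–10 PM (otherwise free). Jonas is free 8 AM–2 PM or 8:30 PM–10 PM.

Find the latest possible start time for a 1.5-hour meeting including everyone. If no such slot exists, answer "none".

12:30

Noa free: 08:00-15:30, 17:30-22:00.
Nikolai free: 08:00-14:00, 20:30-22:00.
Tara free: 09:00-14:30.
Ximena free: 08:30-17:00, 18:30-21:30 (invert busy blocks within the working day).
Esperanza free: 08:30-16:00 (invert busy blocks within the working day).
Jonas free: 08:00-14:00, 20:30-22:00.
Noa ∩ Nikolai: 08:00-14:00, 20:30-22:00.
Noa ∩ Nikolai ∩ Tara: 09:00-14:00.
Noa ∩ Nikolai ∩ Tara ∩ Ximena: 09:00-14:00.
Noa ∩ Nikolai ∩ Tara ∩ Ximena ∩ Esperanza: 09:00-14:00.
Noa ∩ Nikolai ∩ Tara ∩ Ximena ∩ Esperanza ∩ Jonas: 09:00-14:00.
The last common window of at least 90 minutes is 09:00-14:00; a 90-minute meeting can start as late as 12:30 and still end by 14:00.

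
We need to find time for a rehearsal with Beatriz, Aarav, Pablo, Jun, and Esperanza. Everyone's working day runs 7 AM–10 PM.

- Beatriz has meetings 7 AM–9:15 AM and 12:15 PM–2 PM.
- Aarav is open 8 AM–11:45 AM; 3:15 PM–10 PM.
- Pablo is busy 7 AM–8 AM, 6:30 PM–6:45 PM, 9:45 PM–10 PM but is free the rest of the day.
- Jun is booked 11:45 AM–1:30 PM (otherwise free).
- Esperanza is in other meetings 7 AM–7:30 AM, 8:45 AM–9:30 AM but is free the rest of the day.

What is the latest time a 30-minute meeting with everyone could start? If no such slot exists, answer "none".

21:15

Beatriz free: 09:15-12:15, 14:00-22:00 (invert busy blocks within the working day).
Aarav free: 08:00-11:45, 15:15-22:00.
Pablo free: 08:00-18:30, 18:45-21:45 (invert busy blocks within the working day).
Jun free: 07:00-11:45, 13:30-22:00 (invert busy blocks within the working day).
Esperanza free: 07:30-08:45, 09:30-22:00 (invert busy blocks within the working day).
Beatriz ∩ Aarav: 09:15-11:45, 15:15-22:00.
Beatriz ∩ Aarav ∩ Pablo: 09:15-11:45, 15:15-18:30, 18:45-21:45.
Beatriz ∩ Aarav ∩ Pablo ∩ Jun: 09:15-11:45, 15:15-18:30, 18:45-21:45.
Beatriz ∩ Aarav ∩ Pablo ∩ Jun ∩ Esperanza: 09:30-11:45, 15:15-18:30, 18:45-21:45.
Those are the intersection windows.
The last common window of at least 30 minutes is 18:45-21:45; a 30-minute meeting can start as late as 21:15 and still end by 21:45.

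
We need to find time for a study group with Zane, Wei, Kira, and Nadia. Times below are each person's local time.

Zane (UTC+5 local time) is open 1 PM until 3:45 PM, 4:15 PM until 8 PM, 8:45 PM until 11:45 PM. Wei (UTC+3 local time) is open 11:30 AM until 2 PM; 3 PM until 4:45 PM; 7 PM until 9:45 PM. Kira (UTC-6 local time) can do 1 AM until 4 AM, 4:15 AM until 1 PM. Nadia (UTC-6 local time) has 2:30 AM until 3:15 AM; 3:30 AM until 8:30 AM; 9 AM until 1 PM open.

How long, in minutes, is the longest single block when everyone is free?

Zane in UTC: 08:00-10:45, 11:15-15:00, 15:45-18:45 (subtract 5h to convert from UTC+5).
Wei in UTC: 08:30-11:00, 12:00-13:45, 16:00-18:45 (subtract 3h to convert from UTC+3).
Kira in UTC: 07:00-10:00, 10:15-19:00 (add 6h to convert from UTC-6).
Nadia in UTC: 08:30-09:15, 09:30-14:30, 15:00-19:00 (add 6h to convert from UTC-6).
Zane ∩ Wei: 08:30-10:45, 12:00-13:45, 16:00-18:45.
Zane ∩ Wei ∩ Kira: 08:30-10:00, 10:15-10:45, 12:00-13:45, 16:00-18:45.
Zane ∩ Wei ∩ Kira ∩ Nadia: 08:30-09:15, 09:30-10:00, 10:15-10:45, 12:00-13:45, 16:00-18:45.
Those are the intersection windows.
The longest is 16:00-18:45 at 165 minutes.

165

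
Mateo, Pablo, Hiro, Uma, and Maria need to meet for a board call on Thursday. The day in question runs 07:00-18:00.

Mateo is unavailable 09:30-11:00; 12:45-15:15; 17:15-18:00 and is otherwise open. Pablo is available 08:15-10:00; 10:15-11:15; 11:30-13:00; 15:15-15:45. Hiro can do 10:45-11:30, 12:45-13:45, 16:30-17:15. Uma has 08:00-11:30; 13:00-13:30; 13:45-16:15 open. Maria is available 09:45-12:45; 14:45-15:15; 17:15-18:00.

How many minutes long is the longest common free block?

Mateo free: 07:00-09:30, 11:00-12:45, 15:15-17:15 (invert busy blocks within the working day).
Pablo free: 08:15-10:00, 10:15-11:15, 11:30-13:00, 15:15-15:45.
Hiro free: 10:45-11:30, 12:45-13:45, 16:30-17:15.
Uma free: 08:00-11:30, 13:00-13:30, 13:45-16:15.
Maria free: 09:45-12:45, 14:45-15:15, 17:15-18:00.
Mateo ∩ Pablo: 08:15-09:30, 11:00-11:15, 11:30-12:45, 15:15-15:45.
Mateo ∩ Pablo ∩ Hiro: 11:00-11:15.
Mateo ∩ Pablo ∩ Hiro ∩ Uma: 11:00-11:15.
Mateo ∩ Pablo ∩ Hiro ∩ Uma ∩ Maria: 11:00-11:15.
So the common availability across everyone is 11:00-11:15.
The longest is 11:00-11:15 at 15 minutes.

15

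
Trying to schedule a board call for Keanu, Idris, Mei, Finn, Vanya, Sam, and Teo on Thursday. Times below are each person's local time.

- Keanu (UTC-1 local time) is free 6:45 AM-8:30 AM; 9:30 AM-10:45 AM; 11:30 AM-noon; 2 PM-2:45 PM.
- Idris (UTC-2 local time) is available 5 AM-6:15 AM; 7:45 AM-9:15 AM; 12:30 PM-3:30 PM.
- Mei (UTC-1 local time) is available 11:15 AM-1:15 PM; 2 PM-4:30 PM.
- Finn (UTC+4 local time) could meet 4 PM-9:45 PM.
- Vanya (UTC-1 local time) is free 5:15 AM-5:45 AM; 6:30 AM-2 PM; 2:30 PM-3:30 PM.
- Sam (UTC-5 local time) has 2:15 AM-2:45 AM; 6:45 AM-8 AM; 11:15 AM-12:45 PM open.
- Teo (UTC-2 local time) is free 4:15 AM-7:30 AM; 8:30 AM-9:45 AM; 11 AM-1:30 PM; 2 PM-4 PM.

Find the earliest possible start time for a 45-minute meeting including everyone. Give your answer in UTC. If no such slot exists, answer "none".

none

Keanu in UTC: 07:45-09:30, 10:30-11:45, 12:30-13:00, 15:00-15:45 (add 1h to convert from UTC-1).
Idris in UTC: 07:00-08:15, 09:45-11:15, 14:30-17:30 (add 2h to convert from UTC-2).
Mei in UTC: 12:15-14:15, 15:00-17:30 (add 1h to convert from UTC-1).
Finn in UTC: 12:00-17:45 (subtract 4h to convert from UTC+4).
Vanya in UTC: 06:15-06:45, 07:30-15:00, 15:30-16:30 (add 1h to convert from UTC-1).
Sam in UTC: 07:15-07:45, 11:45-13:00, 16:15-17:45 (add 5h to convert from UTC-5).
Teo in UTC: 06:15-09:30, 10:30-11:45, 13:00-15:30, 16:00-18:00 (add 2h to convert from UTC-2).
Keanu ∩ Idris: 07:45-08:15, 10:30-11:15, 15:00-15:45.
Keanu ∩ Idris ∩ Mei: 15:00-15:45.
Keanu ∩ Idris ∩ Mei ∩ Finn: 15:00-15:45.
Keanu ∩ Idris ∩ Mei ∩ Finn ∩ Vanya: 15:30-15:45.
Keanu ∩ Idris ∩ Mei ∩ Finn ∩ Vanya ∩ Sam: ∅.
Keanu ∩ Idris ∩ Mei ∩ Finn ∩ Vanya ∩ Sam ∩ Teo: ∅.
There is no time when everyone is free.
No common window is at least 45 minutes long.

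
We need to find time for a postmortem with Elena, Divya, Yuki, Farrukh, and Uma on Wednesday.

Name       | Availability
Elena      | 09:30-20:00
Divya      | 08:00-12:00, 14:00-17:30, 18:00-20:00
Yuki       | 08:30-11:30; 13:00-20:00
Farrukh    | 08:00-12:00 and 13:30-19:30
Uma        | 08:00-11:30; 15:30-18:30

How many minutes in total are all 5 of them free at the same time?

Elena ∩ Divya: 09:30-12:00, 14:00-17:30, 18:00-20:00.
Elena ∩ Divya ∩ Yuki: 09:30-11:30, 14:00-17:30, 18:00-20:00.
Elena ∩ Divya ∩ Yuki ∩ Farrukh: 09:30-11:30, 14:00-17:30, 18:00-19:30.
Elena ∩ Divya ∩ Yuki ∩ Farrukh ∩ Uma: 09:30-11:30, 15:30-17:30, 18:00-18:30.
Summing the common windows: 120 + 120 + 30 = 270 minutes.

270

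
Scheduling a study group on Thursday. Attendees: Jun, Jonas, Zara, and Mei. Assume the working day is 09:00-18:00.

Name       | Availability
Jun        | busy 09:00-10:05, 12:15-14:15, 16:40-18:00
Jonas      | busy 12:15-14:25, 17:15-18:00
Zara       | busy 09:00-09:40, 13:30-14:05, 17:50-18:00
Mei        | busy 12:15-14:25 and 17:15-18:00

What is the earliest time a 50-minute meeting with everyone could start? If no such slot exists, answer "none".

Jun free: 10:05-12:15, 14:15-16:40 (invert busy blocks within the working day).
Jonas free: 09:00-12:15, 14:25-17:15 (invert busy blocks within the working day).
Zara free: 09:40-13:30, 14:05-17:50 (invert busy blocks within the working day).
Mei free: 09:00-12:15, 14:25-17:15 (invert busy blocks within the working day).
Jun ∩ Jonas: 10:05-12:15, 14:25-16:40.
Jun ∩ Jonas ∩ Zara: 10:05-12:15, 14:25-16:40.
Jun ∩ Jonas ∩ Zara ∩ Mei: 10:05-12:15, 14:25-16:40.
Those are the intersection windows.
The first common window of at least 50 minutes is 10:05-12:15, so the earliest start is 10:05.

10:05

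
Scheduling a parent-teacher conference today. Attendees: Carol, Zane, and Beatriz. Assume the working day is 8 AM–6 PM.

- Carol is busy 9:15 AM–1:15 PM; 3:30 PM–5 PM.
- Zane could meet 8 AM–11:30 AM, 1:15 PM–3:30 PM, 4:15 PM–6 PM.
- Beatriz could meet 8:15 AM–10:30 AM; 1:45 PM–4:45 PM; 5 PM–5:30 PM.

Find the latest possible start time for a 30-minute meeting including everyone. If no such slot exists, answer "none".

17:00

Carol free: 08:00-09:15, 13:15-15:30, 17:00-18:00 (invert busy blocks within the working day).
Zane free: 08:00-11:30, 13:15-15:30, 16:15-18:00.
Beatriz free: 08:15-10:30, 13:45-16:45, 17:00-17:30.
Carol ∩ Zane: 08:00-09:15, 13:15-15:30, 17:00-18:00.
Carol ∩ Zane ∩ Beatriz: 08:15-09:15, 13:45-15:30, 17:00-17:30.
The last common window of at least 30 minutes is 17:00-17:30; a 30-minute meeting can start as late as 17:00 and still end by 17:30.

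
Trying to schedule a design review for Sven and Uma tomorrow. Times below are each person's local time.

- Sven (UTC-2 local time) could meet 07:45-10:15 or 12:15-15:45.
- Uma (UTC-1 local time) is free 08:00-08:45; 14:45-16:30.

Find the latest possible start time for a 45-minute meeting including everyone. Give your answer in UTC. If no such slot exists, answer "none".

Sven in UTC: 09:45-12:15, 14:15-17:45 (add 2h to convert from UTC-2).
Uma in UTC: 09:00-09:45, 15:45-17:30 (add 1h to convert from UTC-1).
Sven ∩ Uma: 15:45-17:30.
So the common availability across everyone is 15:45-17:30.
The last common window of at least 45 minutes is 15:45-17:30; a 45-minute meeting can start as late as 16:45 and still end by 17:30.

16:45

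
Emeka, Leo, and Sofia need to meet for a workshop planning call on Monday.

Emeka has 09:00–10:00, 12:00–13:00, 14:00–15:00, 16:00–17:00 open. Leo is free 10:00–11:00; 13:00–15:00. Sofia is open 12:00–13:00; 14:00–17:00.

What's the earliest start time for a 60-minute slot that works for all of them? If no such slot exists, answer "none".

14:00

Emeka ∩ Leo: 14:00-15:00.
Emeka ∩ Leo ∩ Sofia: 14:00-15:00.
The first common window of at least 60 minutes is 14:00-15:00, so the earliest start is 14:00.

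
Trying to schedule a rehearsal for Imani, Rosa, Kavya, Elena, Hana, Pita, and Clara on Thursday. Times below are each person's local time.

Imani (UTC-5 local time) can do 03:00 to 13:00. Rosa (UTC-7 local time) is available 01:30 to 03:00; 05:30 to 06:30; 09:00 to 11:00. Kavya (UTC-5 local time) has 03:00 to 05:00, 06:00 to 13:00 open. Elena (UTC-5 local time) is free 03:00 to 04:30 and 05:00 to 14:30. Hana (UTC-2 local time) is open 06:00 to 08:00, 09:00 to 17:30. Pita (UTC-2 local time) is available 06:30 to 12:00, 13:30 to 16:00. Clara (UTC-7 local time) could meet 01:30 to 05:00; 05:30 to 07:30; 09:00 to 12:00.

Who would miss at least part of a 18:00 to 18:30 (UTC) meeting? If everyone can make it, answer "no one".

Imani in UTC: 08:00-18:00 (add 5h to convert from UTC-5).
Rosa in UTC: 08:30-10:00, 12:30-13:30, 16:00-18:00 (add 7h to convert from UTC-7).
Kavya in UTC: 08:00-10:00, 11:00-18:00 (add 5h to convert from UTC-5).
Elena in UTC: 08:00-09:30, 10:00-19:30 (add 5h to convert from UTC-5).
Hana in UTC: 08:00-10:00, 11:00-19:30 (add 2h to convert from UTC-2).
Pita in UTC: 08:30-14:00, 15:30-18:00 (add 2h to convert from UTC-2).
Clara in UTC: 08:30-12:00, 12:30-14:30, 16:00-19:00 (add 7h to convert from UTC-7).
Imani: not fully free for 18:00-18:30. Rosa: not fully free for 18:00-18:30. Kavya: not fully free for 18:00-18:30. Elena: free for 18:00-18:30. Hana: free for 18:00-18:30. Pita: not fully free for 18:00-18:30. Clara: free for 18:00-18:30.

Imani, Kavya, Pita, Rosa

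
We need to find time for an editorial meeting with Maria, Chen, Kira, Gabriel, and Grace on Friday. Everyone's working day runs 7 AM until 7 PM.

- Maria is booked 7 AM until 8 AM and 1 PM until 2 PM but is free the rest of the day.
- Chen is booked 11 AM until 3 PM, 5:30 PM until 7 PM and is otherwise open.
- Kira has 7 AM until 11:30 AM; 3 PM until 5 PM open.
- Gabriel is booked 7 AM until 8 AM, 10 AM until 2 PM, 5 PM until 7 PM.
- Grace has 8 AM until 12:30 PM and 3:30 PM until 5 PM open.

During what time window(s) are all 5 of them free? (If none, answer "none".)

Maria free: 08:00-13:00, 14:00-19:00 (invert busy blocks within the working day).
Chen free: 07:00-11:00, 15:00-17:30 (invert busy blocks within the working day).
Kira free: 07:00-11:30, 15:00-17:00.
Gabriel free: 08:00-10:00, 14:00-17:00 (invert busy blocks within the working day).
Grace free: 08:00-12:30, 15:30-17:00.
Maria ∩ Chen: 08:00-11:00, 15:00-17:30.
Maria ∩ Chen ∩ Kira: 08:00-11:00, 15:00-17:00.
Maria ∩ Chen ∩ Kira ∩ Gabriel: 08:00-10:00, 15:00-17:00.
Maria ∩ Chen ∩ Kira ∩ Gabriel ∩ Grace: 08:00-10:00, 15:30-17:00.

08:00-10:00, 15:30-17:00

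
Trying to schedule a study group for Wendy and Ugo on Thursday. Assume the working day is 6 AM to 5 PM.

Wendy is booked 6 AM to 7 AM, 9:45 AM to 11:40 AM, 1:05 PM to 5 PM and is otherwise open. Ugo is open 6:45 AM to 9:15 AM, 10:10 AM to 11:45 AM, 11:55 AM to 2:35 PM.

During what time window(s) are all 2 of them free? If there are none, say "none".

07:00-09:15, 11:40-11:45, 11:55-13:05

Wendy free: 07:00-09:45, 11:40-13:05 (invert busy blocks within the working day).
Ugo free: 06:45-09:15, 10:10-11:45, 11:55-14:35.
Wendy ∩ Ugo: 07:00-09:15, 11:40-11:45, 11:55-13:05.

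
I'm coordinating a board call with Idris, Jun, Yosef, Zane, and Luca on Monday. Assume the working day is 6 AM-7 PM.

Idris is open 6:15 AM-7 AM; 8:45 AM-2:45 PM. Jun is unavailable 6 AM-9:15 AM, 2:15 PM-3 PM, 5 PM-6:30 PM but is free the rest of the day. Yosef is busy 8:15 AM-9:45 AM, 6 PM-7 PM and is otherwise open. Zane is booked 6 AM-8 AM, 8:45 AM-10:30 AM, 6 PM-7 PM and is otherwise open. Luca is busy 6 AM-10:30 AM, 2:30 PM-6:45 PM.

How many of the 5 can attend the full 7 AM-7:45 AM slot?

Idris free: 06:15-07:00, 08:45-14:45.
Jun free: 09:15-14:15, 15:00-17:00, 18:30-19:00 (invert busy blocks within the working day).
Yosef free: 06:00-08:15, 09:45-18:00 (invert busy blocks within the working day).
Zane free: 08:00-08:45, 10:30-18:00 (invert busy blocks within the working day).
Luca free: 10:30-14:30, 18:45-19:00 (invert busy blocks within the working day).
Yosef can make the full 07:00-07:45 slot — that's 1.

1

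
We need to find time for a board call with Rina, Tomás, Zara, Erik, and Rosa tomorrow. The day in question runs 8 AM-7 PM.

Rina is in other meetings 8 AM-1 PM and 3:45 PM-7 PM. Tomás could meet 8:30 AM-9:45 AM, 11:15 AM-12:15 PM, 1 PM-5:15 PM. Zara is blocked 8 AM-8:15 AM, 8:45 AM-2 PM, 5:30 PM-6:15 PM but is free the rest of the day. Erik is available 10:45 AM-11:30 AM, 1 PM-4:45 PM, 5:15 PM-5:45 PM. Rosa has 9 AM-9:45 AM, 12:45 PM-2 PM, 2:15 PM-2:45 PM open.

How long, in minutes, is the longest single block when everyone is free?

Rina free: 13:00-15:45 (invert busy blocks within the working day).
Tomás free: 08:30-09:45, 11:15-12:15, 13:00-17:15.
Zara free: 08:15-08:45, 14:00-17:30, 18:15-19:00 (invert busy blocks within the working day).
Erik free: 10:45-11:30, 13:00-16:45, 17:15-17:45.
Rosa free: 09:00-09:45, 12:45-14:00, 14:15-14:45.
Rina ∩ Tomás: 13:00-15:45.
Rina ∩ Tomás ∩ Zara: 14:00-15:45.
Rina ∩ Tomás ∩ Zara ∩ Erik: 14:00-15:45.
Rina ∩ Tomás ∩ Zara ∩ Erik ∩ Rosa: 14:15-14:45.
The longest is 14:15-14:45 at 30 minutes.

30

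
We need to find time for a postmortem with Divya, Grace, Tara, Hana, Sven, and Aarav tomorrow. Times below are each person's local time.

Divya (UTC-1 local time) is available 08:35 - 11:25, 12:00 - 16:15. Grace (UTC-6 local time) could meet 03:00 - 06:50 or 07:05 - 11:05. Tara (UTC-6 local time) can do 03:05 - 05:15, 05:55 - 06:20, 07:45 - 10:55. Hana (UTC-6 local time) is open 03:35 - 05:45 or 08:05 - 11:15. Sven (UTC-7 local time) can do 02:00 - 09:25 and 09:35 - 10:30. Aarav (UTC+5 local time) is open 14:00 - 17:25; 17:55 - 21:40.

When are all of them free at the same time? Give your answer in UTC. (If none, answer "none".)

Divya in UTC: 09:35-12:25, 13:00-17:15 (add 1h to convert from UTC-1).
Grace in UTC: 09:00-12:50, 13:05-17:05 (add 6h to convert from UTC-6).
Tara in UTC: 09:05-11:15, 11:55-12:20, 13:45-16:55 (add 6h to convert from UTC-6).
Hana in UTC: 09:35-11:45, 14:05-17:15 (add 6h to convert from UTC-6).
Sven in UTC: 09:00-16:25, 16:35-17:30 (add 7h to convert from UTC-7).
Aarav in UTC: 09:00-12:25, 12:55-16:40 (subtract 5h to convert from UTC+5).
Divya ∩ Grace: 09:35-12:25, 13:05-17:05.
Divya ∩ Grace ∩ Tara: 09:35-11:15, 11:55-12:20, 13:45-16:55.
Divya ∩ Grace ∩ Tara ∩ Hana: 09:35-11:15, 14:05-16:55.
Divya ∩ Grace ∩ Tara ∩ Hana ∩ Sven: 09:35-11:15, 14:05-16:25, 16:35-16:55.
Divya ∩ Grace ∩ Tara ∩ Hana ∩ Sven ∩ Aarav: 09:35-11:15, 14:05-16:25, 16:35-16:40.
So the common availability across everyone is 09:35-11:15, 14:05-16:25, 16:35-16:40.

09:35-11:15, 14:05-16:25, 16:35-16:40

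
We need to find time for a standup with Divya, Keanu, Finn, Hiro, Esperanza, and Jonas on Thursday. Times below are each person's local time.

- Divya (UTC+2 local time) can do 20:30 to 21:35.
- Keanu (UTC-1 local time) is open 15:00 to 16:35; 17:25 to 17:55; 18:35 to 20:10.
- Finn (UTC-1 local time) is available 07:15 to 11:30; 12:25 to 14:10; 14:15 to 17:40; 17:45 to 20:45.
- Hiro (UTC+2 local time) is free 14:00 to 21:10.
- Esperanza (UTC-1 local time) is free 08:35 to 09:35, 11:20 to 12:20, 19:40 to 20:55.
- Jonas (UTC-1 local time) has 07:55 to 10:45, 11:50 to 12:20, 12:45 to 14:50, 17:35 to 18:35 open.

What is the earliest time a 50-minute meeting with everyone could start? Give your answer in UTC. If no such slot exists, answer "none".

Divya in UTC: 18:30-19:35 (subtract 2h to convert from UTC+2).
Keanu in UTC: 16:00-17:35, 18:25-18:55, 19:35-21:10 (add 1h to convert from UTC-1).
Finn in UTC: 08:15-12:30, 13:25-15:10, 15:15-18:40, 18:45-21:45 (add 1h to convert from UTC-1).
Hiro in UTC: 12:00-19:10 (subtract 2h to convert from UTC+2).
Esperanza in UTC: 09:35-10:35, 12:20-13:20, 20:40-21:55 (add 1h to convert from UTC-1).
Jonas in UTC: 08:55-11:45, 12:50-13:20, 13:45-15:50, 18:35-19:35 (add 1h to convert from UTC-1).
Divya ∩ Keanu: 18:30-18:55.
Divya ∩ Keanu ∩ Finn: 18:30-18:40, 18:45-18:55.
Divya ∩ Keanu ∩ Finn ∩ Hiro: 18:30-18:40, 18:45-18:55.
Divya ∩ Keanu ∩ Finn ∩ Hiro ∩ Esperanza: ∅.
Divya ∩ Keanu ∩ Finn ∩ Hiro ∩ Esperanza ∩ Jonas: ∅.
There is no time when everyone is free.
No common window is at least 50 minutes long.

none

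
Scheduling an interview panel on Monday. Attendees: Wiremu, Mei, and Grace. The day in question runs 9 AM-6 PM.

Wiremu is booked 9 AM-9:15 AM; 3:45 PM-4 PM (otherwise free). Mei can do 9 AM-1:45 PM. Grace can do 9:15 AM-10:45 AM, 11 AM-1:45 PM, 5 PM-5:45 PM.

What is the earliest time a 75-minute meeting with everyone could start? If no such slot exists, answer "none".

Wiremu free: 09:15-15:45, 16:00-18:00 (invert busy blocks within the working day).
Mei free: 09:00-13:45.
Grace free: 09:15-10:45, 11:00-13:45, 17:00-17:45.
Wiremu ∩ Mei: 09:15-13:45.
Wiremu ∩ Mei ∩ Grace: 09:15-10:45, 11:00-13:45.
The first common window of at least 75 minutes is 09:15-10:45, so the earliest start is 09:15.

09:15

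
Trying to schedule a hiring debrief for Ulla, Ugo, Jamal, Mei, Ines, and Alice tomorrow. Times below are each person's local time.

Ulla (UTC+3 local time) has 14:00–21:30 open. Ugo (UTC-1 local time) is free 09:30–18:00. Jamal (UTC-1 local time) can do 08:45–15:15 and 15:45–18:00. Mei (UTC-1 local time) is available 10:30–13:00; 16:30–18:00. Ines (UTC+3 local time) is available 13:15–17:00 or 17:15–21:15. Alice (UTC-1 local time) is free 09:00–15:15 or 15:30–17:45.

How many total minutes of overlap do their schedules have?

Ulla in UTC: 11:00-18:30 (subtract 3h to convert from UTC+3).
Ugo in UTC: 10:30-19:00 (add 1h to convert from UTC-1).
Jamal in UTC: 09:45-16:15, 16:45-19:00 (add 1h to convert from UTC-1).
Mei in UTC: 11:30-14:00, 17:30-19:00 (add 1h to convert from UTC-1).
Ines in UTC: 10:15-14:00, 14:15-18:15 (subtract 3h to convert from UTC+3).
Alice in UTC: 10:00-16:15, 16:30-18:45 (add 1h to convert from UTC-1).
Ulla ∩ Ugo: 11:00-18:30.
Ulla ∩ Ugo ∩ Jamal: 11:00-16:15, 16:45-18:30.
Ulla ∩ Ugo ∩ Jamal ∩ Mei: 11:30-14:00, 17:30-18:30.
Ulla ∩ Ugo ∩ Jamal ∩ Mei ∩ Ines: 11:30-14:00, 17:30-18:15.
Ulla ∩ Ugo ∩ Jamal ∩ Mei ∩ Ines ∩ Alice: 11:30-14:00, 17:30-18:15.
Summing the common windows: 150 + 45 = 195 minutes.

195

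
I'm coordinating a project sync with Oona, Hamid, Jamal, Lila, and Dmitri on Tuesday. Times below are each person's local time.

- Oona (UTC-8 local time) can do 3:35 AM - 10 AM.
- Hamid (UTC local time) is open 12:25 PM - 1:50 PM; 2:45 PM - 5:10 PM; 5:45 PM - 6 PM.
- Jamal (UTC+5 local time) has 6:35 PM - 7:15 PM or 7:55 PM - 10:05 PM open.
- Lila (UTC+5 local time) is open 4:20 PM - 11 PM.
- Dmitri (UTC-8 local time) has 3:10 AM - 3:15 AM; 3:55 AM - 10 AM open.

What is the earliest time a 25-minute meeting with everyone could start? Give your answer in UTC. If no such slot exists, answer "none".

Oona in UTC: 11:35-18:00 (add 8h to convert from UTC-8).
Hamid in UTC: 12:25-13:50, 14:45-17:10, 17:45-18:00.
Jamal in UTC: 13:35-14:15, 14:55-17:05 (subtract 5h to convert from UTC+5).
Lila in UTC: 11:20-18:00 (subtract 5h to convert from UTC+5).
Dmitri in UTC: 11:10-11:15, 11:55-18:00 (add 8h to convert from UTC-8).
Oona ∩ Hamid: 12:25-13:50, 14:45-17:10, 17:45-18:00.
Oona ∩ Hamid ∩ Jamal: 13:35-13:50, 14:55-17:05.
Oona ∩ Hamid ∩ Jamal ∩ Lila: 13:35-13:50, 14:55-17:05.
Oona ∩ Hamid ∩ Jamal ∩ Lila ∩ Dmitri: 13:35-13:50, 14:55-17:05.
The first common window of at least 25 minutes is 14:55-17:05, so the earliest start is 14:55.

14:55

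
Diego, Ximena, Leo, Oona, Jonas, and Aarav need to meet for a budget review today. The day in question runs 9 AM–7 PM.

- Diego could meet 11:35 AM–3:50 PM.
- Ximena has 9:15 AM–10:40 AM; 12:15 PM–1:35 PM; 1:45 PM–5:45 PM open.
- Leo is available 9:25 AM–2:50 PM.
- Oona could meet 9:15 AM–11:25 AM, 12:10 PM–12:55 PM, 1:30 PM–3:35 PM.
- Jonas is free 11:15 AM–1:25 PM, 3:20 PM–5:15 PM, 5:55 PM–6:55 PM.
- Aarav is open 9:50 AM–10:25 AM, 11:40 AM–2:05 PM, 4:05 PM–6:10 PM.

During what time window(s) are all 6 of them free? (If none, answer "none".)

12:15-12:55

Diego ∩ Ximena: 12:15-13:35, 13:45-15:50.
Diego ∩ Ximena ∩ Leo: 12:15-13:35, 13:45-14:50.
Diego ∩ Ximena ∩ Leo ∩ Oona: 12:15-12:55, 13:30-13:35, 13:45-14:50.
Diego ∩ Ximena ∩ Leo ∩ Oona ∩ Jonas: 12:15-12:55.
Diego ∩ Ximena ∩ Leo ∩ Oona ∩ Jonas ∩ Aarav: 12:15-12:55.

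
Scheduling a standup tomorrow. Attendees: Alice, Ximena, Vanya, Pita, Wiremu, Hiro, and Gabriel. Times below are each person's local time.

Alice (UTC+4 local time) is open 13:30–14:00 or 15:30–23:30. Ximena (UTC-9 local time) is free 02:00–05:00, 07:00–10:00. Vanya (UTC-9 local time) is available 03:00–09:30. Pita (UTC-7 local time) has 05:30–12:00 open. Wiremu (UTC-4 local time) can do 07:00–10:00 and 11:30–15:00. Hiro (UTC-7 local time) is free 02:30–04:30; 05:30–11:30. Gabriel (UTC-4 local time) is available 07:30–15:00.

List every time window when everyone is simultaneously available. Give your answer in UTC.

12:30-14:00, 16:00-18:30

Alice in UTC: 09:30-10:00, 11:30-19:30 (subtract 4h to convert from UTC+4).
Ximena in UTC: 11:00-14:00, 16:00-19:00 (add 9h to convert from UTC-9).
Vanya in UTC: 12:00-18:30 (add 9h to convert from UTC-9).
Pita in UTC: 12:30-19:00 (add 7h to convert from UTC-7).
Wiremu in UTC: 11:00-14:00, 15:30-19:00 (add 4h to convert from UTC-4).
Hiro in UTC: 09:30-11:30, 12:30-18:30 (add 7h to convert from UTC-7).
Gabriel in UTC: 11:30-19:00 (add 4h to convert from UTC-4).
Alice ∩ Ximena: 11:30-14:00, 16:00-19:00.
Alice ∩ Ximena ∩ Vanya: 12:00-14:00, 16:00-18:30.
Alice ∩ Ximena ∩ Vanya ∩ Pita: 12:30-14:00, 16:00-18:30.
Alice ∩ Ximena ∩ Vanya ∩ Pita ∩ Wiremu: 12:30-14:00, 16:00-18:30.
Alice ∩ Ximena ∩ Vanya ∩ Pita ∩ Wiremu ∩ Hiro: 12:30-14:00, 16:00-18:30.
Alice ∩ Ximena ∩ Vanya ∩ Pita ∩ Wiremu ∩ Hiro ∩ Gabriel: 12:30-14:00, 16:00-18:30.
Those are the intersection windows.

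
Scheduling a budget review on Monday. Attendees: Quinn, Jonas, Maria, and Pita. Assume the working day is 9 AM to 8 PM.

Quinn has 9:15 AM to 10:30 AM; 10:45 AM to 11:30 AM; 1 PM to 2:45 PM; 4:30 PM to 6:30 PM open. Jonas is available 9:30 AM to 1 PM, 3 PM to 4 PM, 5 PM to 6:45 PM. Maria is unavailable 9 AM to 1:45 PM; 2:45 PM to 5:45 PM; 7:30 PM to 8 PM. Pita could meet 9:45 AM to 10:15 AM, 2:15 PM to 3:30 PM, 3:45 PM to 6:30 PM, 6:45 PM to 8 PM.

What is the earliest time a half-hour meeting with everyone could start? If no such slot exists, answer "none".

Quinn free: 09:15-10:30, 10:45-11:30, 13:00-14:45, 16:30-18:30.
Jonas free: 09:30-13:00, 15:00-16:00, 17:00-18:45.
Maria free: 13:45-14:45, 17:45-19:30 (invert busy blocks within the working day).
Pita free: 09:45-10:15, 14:15-15:30, 15:45-18:30, 18:45-20:00.
Quinn ∩ Jonas: 09:30-10:30, 10:45-11:30, 17:00-18:30.
Quinn ∩ Jonas ∩ Maria: 17:45-18:30.
Quinn ∩ Jonas ∩ Maria ∩ Pita: 17:45-18:30.
The first common window of at least 30 minutes is 17:45-18:30, so the earliest start is 17:45.

17:45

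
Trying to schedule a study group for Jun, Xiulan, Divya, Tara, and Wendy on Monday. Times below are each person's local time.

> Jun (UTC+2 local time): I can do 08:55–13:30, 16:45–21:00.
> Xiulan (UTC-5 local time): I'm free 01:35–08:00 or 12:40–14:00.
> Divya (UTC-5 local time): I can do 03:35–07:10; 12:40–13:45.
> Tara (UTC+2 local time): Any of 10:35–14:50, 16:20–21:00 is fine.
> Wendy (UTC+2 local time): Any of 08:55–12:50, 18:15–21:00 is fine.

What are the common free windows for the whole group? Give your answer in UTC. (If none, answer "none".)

08:35-10:50, 17:40-18:45

Jun in UTC: 06:55-11:30, 14:45-19:00 (subtract 2h to convert from UTC+2).
Xiulan in UTC: 06:35-13:00, 17:40-19:00 (add 5h to convert from UTC-5).
Divya in UTC: 08:35-12:10, 17:40-18:45 (add 5h to convert from UTC-5).
Tara in UTC: 08:35-12:50, 14:20-19:00 (subtract 2h to convert from UTC+2).
Wendy in UTC: 06:55-10:50, 16:15-19:00 (subtract 2h to convert from UTC+2).
Jun ∩ Xiulan: 06:55-11:30, 17:40-19:00.
Jun ∩ Xiulan ∩ Divya: 08:35-11:30, 17:40-18:45.
Jun ∩ Xiulan ∩ Divya ∩ Tara: 08:35-11:30, 17:40-18:45.
Jun ∩ Xiulan ∩ Divya ∩ Tara ∩ Wendy: 08:35-10:50, 17:40-18:45.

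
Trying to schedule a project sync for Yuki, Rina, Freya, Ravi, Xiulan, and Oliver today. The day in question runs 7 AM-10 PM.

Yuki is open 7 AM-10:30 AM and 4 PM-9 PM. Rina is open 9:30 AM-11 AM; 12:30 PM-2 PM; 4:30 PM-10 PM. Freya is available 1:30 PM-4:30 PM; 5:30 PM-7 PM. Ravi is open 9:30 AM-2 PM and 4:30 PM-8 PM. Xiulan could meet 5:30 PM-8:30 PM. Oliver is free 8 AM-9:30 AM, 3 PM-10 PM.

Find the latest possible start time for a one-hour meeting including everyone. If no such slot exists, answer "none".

Yuki ∩ Rina: 09:30-10:30, 16:30-21:00.
Yuki ∩ Rina ∩ Freya: 17:30-19:00.
Yuki ∩ Rina ∩ Freya ∩ Ravi: 17:30-19:00.
Yuki ∩ Rina ∩ Freya ∩ Ravi ∩ Xiulan: 17:30-19:00.
Yuki ∩ Rina ∩ Freya ∩ Ravi ∩ Xiulan ∩ Oliver: 17:30-19:00.
The last common window of at least 60 minutes is 17:30-19:00; a 60-minute meeting can start as late as 18:00 and still end by 19:00.

18:00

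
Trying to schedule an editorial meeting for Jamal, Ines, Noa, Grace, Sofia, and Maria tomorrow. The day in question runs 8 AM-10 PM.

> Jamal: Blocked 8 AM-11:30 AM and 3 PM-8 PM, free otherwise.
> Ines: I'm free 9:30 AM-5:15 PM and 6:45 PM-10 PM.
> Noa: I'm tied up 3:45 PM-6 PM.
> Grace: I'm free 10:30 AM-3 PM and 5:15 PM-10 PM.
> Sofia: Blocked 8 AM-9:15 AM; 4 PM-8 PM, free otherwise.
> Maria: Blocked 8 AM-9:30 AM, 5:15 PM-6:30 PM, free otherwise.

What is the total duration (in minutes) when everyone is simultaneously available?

Jamal free: 11:30-15:00, 20:00-22:00 (invert busy blocks within the working day).
Ines free: 09:30-17:15, 18:45-22:00.
Noa free: 08:00-15:45, 18:00-22:00 (invert busy blocks within the working day).
Grace free: 10:30-15:00, 17:15-22:00.
Sofia free: 09:15-16:00, 20:00-22:00 (invert busy blocks within the working day).
Maria free: 09:30-17:15, 18:30-22:00 (invert busy blocks within the working day).
Jamal ∩ Ines: 11:30-15:00, 20:00-22:00.
Jamal ∩ Ines ∩ Noa: 11:30-15:00, 20:00-22:00.
Jamal ∩ Ines ∩ Noa ∩ Grace: 11:30-15:00, 20:00-22:00.
Jamal ∩ Ines ∩ Noa ∩ Grace ∩ Sofia: 11:30-15:00, 20:00-22:00.
Jamal ∩ Ines ∩ Noa ∩ Grace ∩ Sofia ∩ Maria: 11:30-15:00, 20:00-22:00.
Summing the common windows: 210 + 120 = 330 minutes.

330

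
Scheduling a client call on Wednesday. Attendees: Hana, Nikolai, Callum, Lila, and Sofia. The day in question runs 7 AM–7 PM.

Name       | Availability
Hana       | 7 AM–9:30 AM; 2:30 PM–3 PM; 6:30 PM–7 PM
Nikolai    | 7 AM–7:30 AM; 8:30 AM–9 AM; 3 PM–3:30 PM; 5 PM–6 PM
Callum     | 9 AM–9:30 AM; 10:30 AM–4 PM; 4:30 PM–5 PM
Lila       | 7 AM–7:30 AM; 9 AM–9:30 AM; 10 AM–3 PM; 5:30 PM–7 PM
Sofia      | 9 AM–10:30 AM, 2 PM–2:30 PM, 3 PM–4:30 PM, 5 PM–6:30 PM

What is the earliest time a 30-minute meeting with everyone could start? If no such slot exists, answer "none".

Hana ∩ Nikolai: 07:00-07:30, 08:30-09:00.
Hana ∩ Nikolai ∩ Callum: ∅.
Hana ∩ Nikolai ∩ Callum ∩ Lila: ∅.
Hana ∩ Nikolai ∩ Callum ∩ Lila ∩ Sofia: ∅.
There is no time when everyone is free.
No common window is at least 30 minutes long.

none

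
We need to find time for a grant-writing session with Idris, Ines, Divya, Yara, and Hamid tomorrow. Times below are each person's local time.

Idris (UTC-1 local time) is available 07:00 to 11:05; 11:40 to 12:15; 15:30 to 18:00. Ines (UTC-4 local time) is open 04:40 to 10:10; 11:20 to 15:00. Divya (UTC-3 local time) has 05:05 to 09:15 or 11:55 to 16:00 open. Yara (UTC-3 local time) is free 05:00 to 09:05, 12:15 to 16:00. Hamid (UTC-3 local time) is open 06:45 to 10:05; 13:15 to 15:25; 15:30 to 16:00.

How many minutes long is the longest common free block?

140

Idris in UTC: 08:00-12:05, 12:40-13:15, 16:30-19:00 (add 1h to convert from UTC-1).
Ines in UTC: 08:40-14:10, 15:20-19:00 (add 4h to convert from UTC-4).
Divya in UTC: 08:05-12:15, 14:55-19:00 (add 3h to convert from UTC-3).
Yara in UTC: 08:00-12:05, 15:15-19:00 (add 3h to convert from UTC-3).
Hamid in UTC: 09:45-13:05, 16:15-18:25, 18:30-19:00 (add 3h to convert from UTC-3).
Idris ∩ Ines: 08:40-12:05, 12:40-13:15, 16:30-19:00.
Idris ∩ Ines ∩ Divya: 08:40-12:05, 16:30-19:00.
Idris ∩ Ines ∩ Divya ∩ Yara: 08:40-12:05, 16:30-19:00.
Idris ∩ Ines ∩ Divya ∩ Yara ∩ Hamid: 09:45-12:05, 16:30-18:25, 18:30-19:00.
The longest is 09:45-12:05 at 140 minutes.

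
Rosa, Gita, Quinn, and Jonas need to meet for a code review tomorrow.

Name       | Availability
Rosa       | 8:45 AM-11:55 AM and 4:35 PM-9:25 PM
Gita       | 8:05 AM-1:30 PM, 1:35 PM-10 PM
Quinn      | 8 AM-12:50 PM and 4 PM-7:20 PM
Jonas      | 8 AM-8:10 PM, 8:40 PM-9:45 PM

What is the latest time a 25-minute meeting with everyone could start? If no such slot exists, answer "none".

18:55

Rosa ∩ Gita: 08:45-11:55, 16:35-21:25.
Rosa ∩ Gita ∩ Quinn: 08:45-11:55, 16:35-19:20.
Rosa ∩ Gita ∩ Quinn ∩ Jonas: 08:45-11:55, 16:35-19:20.
The last common window of at least 25 minutes is 16:35-19:20; a 25-minute meeting can start as late as 18:55 and still end by 19:20.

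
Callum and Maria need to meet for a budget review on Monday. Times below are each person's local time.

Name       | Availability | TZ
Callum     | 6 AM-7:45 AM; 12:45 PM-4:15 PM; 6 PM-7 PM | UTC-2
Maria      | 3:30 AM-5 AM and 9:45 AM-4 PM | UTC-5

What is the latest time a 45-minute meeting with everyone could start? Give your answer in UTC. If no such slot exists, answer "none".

20:15

Callum in UTC: 08:00-09:45, 14:45-18:15, 20:00-21:00 (add 2h to convert from UTC-2).
Maria in UTC: 08:30-10:00, 14:45-21:00 (add 5h to convert from UTC-5).
Callum ∩ Maria: 08:30-09:45, 14:45-18:15, 20:00-21:00.
The last common window of at least 45 minutes is 20:00-21:00; a 45-minute meeting can start as late as 20:15 and still end by 21:00.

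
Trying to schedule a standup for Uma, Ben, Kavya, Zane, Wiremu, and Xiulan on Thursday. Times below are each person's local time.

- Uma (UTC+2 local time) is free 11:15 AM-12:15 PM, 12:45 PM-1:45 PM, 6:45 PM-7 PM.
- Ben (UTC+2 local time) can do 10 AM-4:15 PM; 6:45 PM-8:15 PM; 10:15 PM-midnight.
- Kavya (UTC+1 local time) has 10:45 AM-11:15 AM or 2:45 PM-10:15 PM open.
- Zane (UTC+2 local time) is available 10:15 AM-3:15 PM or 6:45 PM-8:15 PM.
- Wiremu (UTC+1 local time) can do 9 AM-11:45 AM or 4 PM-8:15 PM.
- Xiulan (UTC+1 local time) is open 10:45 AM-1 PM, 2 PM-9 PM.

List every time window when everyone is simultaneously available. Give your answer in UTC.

09:45-10:15, 16:45-17:00

Uma in UTC: 09:15-10:15, 10:45-11:45, 16:45-17:00 (subtract 2h to convert from UTC+2).
Ben in UTC: 08:00-14:15, 16:45-18:15, 20:15-22:00 (subtract 2h to convert from UTC+2).
Kavya in UTC: 09:45-10:15, 13:45-21:15 (subtract 1h to convert from UTC+1).
Zane in UTC: 08:15-13:15, 16:45-18:15 (subtract 2h to convert from UTC+2).
Wiremu in UTC: 08:00-10:45, 15:00-19:15 (subtract 1h to convert from UTC+1).
Xiulan in UTC: 09:45-12:00, 13:00-20:00 (subtract 1h to convert from UTC+1).
Uma ∩ Ben: 09:15-10:15, 10:45-11:45, 16:45-17:00.
Uma ∩ Ben ∩ Kavya: 09:45-10:15, 16:45-17:00.
Uma ∩ Ben ∩ Kavya ∩ Zane: 09:45-10:15, 16:45-17:00.
Uma ∩ Ben ∩ Kavya ∩ Zane ∩ Wiremu: 09:45-10:15, 16:45-17:00.
Uma ∩ Ben ∩ Kavya ∩ Zane ∩ Wiremu ∩ Xiulan: 09:45-10:15, 16:45-17:00.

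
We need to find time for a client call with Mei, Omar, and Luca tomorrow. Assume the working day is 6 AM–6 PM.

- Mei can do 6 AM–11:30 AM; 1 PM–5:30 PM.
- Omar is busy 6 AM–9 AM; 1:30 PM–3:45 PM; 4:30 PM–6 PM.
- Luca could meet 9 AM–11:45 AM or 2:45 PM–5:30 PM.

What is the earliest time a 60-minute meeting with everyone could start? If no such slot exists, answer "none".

09:00

Mei free: 06:00-11:30, 13:00-17:30.
Omar free: 09:00-13:30, 15:45-16:30 (invert busy blocks within the working day).
Luca free: 09:00-11:45, 14:45-17:30.
Mei ∩ Omar: 09:00-11:30, 13:00-13:30, 15:45-16:30.
Mei ∩ Omar ∩ Luca: 09:00-11:30, 15:45-16:30.
The first common window of at least 60 minutes is 09:00-11:30, so the earliest start is 09:00.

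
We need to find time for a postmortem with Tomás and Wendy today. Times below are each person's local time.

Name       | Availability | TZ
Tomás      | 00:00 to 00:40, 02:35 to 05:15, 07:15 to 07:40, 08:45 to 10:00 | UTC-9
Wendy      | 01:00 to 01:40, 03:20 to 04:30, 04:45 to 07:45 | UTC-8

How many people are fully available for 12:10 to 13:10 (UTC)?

1

Tomás in UTC: 09:00-09:40, 11:35-14:15, 16:15-16:40, 17:45-19:00 (add 9h to convert from UTC-9).
Wendy in UTC: 09:00-09:40, 11:20-12:30, 12:45-15:45 (add 8h to convert from UTC-8).
Tomás can make the full 12:10-13:10 slot — that's 1.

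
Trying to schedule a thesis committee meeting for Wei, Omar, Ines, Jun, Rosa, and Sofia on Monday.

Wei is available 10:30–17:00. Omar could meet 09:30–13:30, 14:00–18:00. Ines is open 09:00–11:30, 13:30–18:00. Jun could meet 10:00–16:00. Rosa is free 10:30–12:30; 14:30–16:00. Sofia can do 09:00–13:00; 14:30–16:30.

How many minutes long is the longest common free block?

90

Wei ∩ Omar: 10:30-13:30, 14:00-17:00.
Wei ∩ Omar ∩ Ines: 10:30-11:30, 14:00-17:00.
Wei ∩ Omar ∩ Ines ∩ Jun: 10:30-11:30, 14:00-16:00.
Wei ∩ Omar ∩ Ines ∩ Jun ∩ Rosa: 10:30-11:30, 14:30-16:00.
Wei ∩ Omar ∩ Ines ∩ Jun ∩ Rosa ∩ Sofia: 10:30-11:30, 14:30-16:00.
The longest is 14:30-16:00 at 90 minutes.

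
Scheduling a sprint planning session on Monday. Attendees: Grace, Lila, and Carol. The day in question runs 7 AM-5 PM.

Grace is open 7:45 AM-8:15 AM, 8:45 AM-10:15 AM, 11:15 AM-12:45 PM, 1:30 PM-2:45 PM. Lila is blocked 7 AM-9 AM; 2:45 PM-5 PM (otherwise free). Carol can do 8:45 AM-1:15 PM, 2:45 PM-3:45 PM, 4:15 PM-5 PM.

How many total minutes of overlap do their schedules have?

165

Grace free: 07:45-08:15, 08:45-10:15, 11:15-12:45, 13:30-14:45.
Lila free: 09:00-14:45 (invert busy blocks within the working day).
Carol free: 08:45-13:15, 14:45-15:45, 16:15-17:00.
Grace ∩ Lila: 09:00-10:15, 11:15-12:45, 13:30-14:45.
Grace ∩ Lila ∩ Carol: 09:00-10:15, 11:15-12:45.
So the common availability across everyone is 09:00-10:15, 11:15-12:45.
Summing the common windows: 75 + 90 = 165 minutes.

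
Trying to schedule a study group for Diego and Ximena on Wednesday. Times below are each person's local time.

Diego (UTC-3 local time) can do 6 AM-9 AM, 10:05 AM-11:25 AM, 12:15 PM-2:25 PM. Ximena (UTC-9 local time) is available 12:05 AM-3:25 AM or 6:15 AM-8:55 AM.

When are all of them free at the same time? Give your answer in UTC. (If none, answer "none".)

09:05-12:00, 15:15-17:25

Diego in UTC: 09:00-12:00, 13:05-14:25, 15:15-17:25 (add 3h to convert from UTC-3).
Ximena in UTC: 09:05-12:25, 15:15-17:55 (add 9h to convert from UTC-9).
Diego ∩ Ximena: 09:05-12:00, 15:15-17:25.
Those are the intersection windows.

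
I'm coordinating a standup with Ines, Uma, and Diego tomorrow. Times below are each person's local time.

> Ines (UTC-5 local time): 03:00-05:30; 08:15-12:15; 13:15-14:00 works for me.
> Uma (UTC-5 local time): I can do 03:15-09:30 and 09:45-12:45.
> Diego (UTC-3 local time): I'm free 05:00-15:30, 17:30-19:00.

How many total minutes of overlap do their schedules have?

360

Ines in UTC: 08:00-10:30, 13:15-17:15, 18:15-19:00 (add 5h to convert from UTC-5).
Uma in UTC: 08:15-14:30, 14:45-17:45 (add 5h to convert from UTC-5).
Diego in UTC: 08:00-18:30, 20:30-22:00 (add 3h to convert from UTC-3).
Ines ∩ Uma: 08:15-10:30, 13:15-14:30, 14:45-17:15.
Ines ∩ Uma ∩ Diego: 08:15-10:30, 13:15-14:30, 14:45-17:15.
So the common availability across everyone is 08:15-10:30, 13:15-14:30, 14:45-17:15.
Summing the common windows: 135 + 75 + 150 = 360 minutes.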